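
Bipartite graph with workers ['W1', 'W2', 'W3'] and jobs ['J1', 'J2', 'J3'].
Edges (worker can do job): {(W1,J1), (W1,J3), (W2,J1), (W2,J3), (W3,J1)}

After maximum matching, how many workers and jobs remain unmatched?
Unmatched: 1 workers, 1 jobs

Maximum matching size: 2
Workers: 3 total, 2 matched, 1 unmatched
Jobs: 3 total, 2 matched, 1 unmatched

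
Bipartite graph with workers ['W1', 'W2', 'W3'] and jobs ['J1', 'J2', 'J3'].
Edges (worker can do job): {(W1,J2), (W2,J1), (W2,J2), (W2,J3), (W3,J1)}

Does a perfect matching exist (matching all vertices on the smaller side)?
Yes, perfect matching exists (size 3)

Perfect matching: {(W1,J2), (W2,J3), (W3,J1)}
All 3 vertices on the smaller side are matched.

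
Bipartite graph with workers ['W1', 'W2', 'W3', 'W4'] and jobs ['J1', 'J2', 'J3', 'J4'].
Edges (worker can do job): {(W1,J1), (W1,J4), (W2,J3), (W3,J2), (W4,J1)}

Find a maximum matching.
Matching: {(W1,J4), (W2,J3), (W3,J2), (W4,J1)}

Maximum matching (size 4):
  W1 → J4
  W2 → J3
  W3 → J2
  W4 → J1

Each worker is assigned to at most one job, and each job to at most one worker.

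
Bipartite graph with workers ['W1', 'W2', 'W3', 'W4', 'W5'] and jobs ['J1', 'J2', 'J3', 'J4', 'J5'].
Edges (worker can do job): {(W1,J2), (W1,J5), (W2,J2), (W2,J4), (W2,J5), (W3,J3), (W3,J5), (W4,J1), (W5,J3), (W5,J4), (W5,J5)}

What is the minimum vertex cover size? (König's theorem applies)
Minimum vertex cover size = 5

By König's theorem: in bipartite graphs,
min vertex cover = max matching = 5

Maximum matching has size 5, so minimum vertex cover also has size 5.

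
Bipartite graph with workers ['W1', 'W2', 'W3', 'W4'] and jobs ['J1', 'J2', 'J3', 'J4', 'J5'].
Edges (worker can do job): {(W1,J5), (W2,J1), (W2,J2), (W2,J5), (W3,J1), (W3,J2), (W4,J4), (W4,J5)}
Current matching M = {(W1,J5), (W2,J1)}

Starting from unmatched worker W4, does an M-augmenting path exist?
Yes: W4 → J4

An M-augmenting path alternates non-matching / matching edges, starting and ending at unmatched vertices.
Path: W4 → J4
(J4 is unmatched in M, so the path is augmenting.)
Flipping edges along this path would increase |M| from 2 to 3.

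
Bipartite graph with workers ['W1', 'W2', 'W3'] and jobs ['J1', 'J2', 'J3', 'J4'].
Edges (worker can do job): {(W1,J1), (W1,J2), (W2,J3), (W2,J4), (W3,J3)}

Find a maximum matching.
Matching: {(W1,J2), (W2,J4), (W3,J3)}

Maximum matching (size 3):
  W1 → J2
  W2 → J4
  W3 → J3

Each worker is assigned to at most one job, and each job to at most one worker.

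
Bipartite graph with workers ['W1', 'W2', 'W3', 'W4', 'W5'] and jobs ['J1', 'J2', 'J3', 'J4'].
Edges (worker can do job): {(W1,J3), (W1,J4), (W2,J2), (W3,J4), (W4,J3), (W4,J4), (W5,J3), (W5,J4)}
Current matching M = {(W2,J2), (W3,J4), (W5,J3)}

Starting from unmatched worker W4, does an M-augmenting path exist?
No augmenting path from W4

Alternating search from W4 reaches jobs: {J3, J4}.
Every reachable job is already matched in M, and following those matched edges back to workers exposes no further unvisited jobs.
No M-augmenting path from W4 exists.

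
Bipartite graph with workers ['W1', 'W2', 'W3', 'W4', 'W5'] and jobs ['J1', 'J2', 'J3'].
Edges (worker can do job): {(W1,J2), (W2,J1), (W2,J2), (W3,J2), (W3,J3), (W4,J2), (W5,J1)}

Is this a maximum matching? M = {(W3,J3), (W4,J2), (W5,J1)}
Yes, size 3 is maximum

Proposed matching has size 3.
Maximum matching size for this graph: 3.

This is a maximum matching.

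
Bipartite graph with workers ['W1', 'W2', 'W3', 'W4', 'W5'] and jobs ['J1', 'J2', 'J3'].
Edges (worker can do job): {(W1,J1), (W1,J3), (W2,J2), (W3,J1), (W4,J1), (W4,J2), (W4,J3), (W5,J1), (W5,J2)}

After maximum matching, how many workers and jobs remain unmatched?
Unmatched: 2 workers, 0 jobs

Maximum matching size: 3
Workers: 5 total, 3 matched, 2 unmatched
Jobs: 3 total, 3 matched, 0 unmatched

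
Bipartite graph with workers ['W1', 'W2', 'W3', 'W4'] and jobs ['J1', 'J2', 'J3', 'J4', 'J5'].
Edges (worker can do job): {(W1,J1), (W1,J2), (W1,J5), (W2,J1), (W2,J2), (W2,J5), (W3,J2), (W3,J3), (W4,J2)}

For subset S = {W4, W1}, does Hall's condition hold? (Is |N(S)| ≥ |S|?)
Yes: |N(S)| = 3, |S| = 2

Subset S = {W4, W1}
Neighbors N(S) = {J1, J2, J5}

|N(S)| = 3, |S| = 2
Hall's condition: |N(S)| ≥ |S| is satisfied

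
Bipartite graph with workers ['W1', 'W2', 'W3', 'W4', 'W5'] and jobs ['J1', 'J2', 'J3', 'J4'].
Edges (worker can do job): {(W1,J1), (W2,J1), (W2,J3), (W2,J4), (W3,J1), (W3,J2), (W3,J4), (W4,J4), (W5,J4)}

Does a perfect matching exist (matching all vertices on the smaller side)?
Yes, perfect matching exists (size 4)

Perfect matching: {(W1,J1), (W2,J3), (W3,J2), (W5,J4)}
All 4 vertices on the smaller side are matched.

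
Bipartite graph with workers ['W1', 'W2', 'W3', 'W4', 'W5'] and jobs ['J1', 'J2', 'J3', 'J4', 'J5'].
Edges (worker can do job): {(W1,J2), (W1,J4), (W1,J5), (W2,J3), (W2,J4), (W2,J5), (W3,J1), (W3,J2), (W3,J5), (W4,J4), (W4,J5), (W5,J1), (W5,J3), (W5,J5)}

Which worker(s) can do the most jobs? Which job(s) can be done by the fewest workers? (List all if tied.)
Most versatile: W1, W2, W3, W5 (3 jobs); Least covered: J1, J2, J3 (2 workers)

Worker degrees (jobs they can do): W1:3, W2:3, W3:3, W4:2, W5:3
Job degrees (workers who can do it): J1:2, J2:2, J3:2, J4:3, J5:5

Maximum worker degree is 3, achieved by: W1, W2, W3, W5
Minimum job degree is 2, achieved by: J1, J2, J3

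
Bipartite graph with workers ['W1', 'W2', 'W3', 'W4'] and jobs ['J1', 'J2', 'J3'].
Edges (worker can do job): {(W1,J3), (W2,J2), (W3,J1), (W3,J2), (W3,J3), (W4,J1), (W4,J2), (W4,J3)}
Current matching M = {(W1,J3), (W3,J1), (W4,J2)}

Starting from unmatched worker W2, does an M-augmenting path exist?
No augmenting path from W2

Alternating search from W2 reaches jobs: {J1, J2, J3}.
Every reachable job is already matched in M, and following those matched edges back to workers exposes no further unvisited jobs.
No M-augmenting path from W2 exists.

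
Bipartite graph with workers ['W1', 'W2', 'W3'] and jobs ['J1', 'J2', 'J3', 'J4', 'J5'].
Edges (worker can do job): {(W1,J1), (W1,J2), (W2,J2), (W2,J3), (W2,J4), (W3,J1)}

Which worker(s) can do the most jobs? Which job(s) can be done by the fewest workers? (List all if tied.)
Most versatile: W2 (3 jobs); Least covered: J5 (0 workers)

Worker degrees (jobs they can do): W1:2, W2:3, W3:1
Job degrees (workers who can do it): J1:2, J2:2, J3:1, J4:1, J5:0

Maximum worker degree is 3, achieved by: W2
Minimum job degree is 0, achieved by: J5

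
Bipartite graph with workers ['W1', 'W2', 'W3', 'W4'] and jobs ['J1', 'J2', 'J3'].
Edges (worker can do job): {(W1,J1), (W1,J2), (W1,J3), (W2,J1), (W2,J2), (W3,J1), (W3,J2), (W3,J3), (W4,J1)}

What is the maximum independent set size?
Maximum independent set = 4

By König's theorem:
- Min vertex cover = Max matching = 3
- Max independent set = Total vertices - Min vertex cover
- Max independent set = 7 - 3 = 4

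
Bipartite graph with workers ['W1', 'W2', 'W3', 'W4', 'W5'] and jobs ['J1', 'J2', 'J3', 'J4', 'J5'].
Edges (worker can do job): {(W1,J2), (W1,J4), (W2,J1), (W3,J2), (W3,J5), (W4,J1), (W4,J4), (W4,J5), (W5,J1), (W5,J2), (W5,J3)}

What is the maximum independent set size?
Maximum independent set = 5

By König's theorem:
- Min vertex cover = Max matching = 5
- Max independent set = Total vertices - Min vertex cover
- Max independent set = 10 - 5 = 5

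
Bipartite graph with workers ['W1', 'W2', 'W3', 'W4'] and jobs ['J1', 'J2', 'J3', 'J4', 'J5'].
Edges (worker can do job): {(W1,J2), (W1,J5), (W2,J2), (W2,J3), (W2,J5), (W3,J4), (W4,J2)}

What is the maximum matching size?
Maximum matching size = 4

Maximum matching: {(W1,J5), (W2,J3), (W3,J4), (W4,J2)}
Size: 4

This assigns 4 workers to 4 distinct jobs.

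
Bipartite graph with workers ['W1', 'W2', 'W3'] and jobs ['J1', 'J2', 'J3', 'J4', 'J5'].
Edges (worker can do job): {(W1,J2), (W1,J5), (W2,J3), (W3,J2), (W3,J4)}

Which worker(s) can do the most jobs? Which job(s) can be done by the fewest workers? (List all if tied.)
Most versatile: W1, W3 (2 jobs); Least covered: J1 (0 workers)

Worker degrees (jobs they can do): W1:2, W2:1, W3:2
Job degrees (workers who can do it): J1:0, J2:2, J3:1, J4:1, J5:1

Maximum worker degree is 2, achieved by: W1, W3
Minimum job degree is 0, achieved by: J1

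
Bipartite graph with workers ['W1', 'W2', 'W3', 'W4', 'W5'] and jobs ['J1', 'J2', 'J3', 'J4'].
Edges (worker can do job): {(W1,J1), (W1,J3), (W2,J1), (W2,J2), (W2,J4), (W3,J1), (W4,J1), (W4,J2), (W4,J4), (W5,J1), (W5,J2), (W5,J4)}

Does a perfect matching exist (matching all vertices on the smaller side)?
Yes, perfect matching exists (size 4)

Perfect matching: {(W1,J3), (W3,J1), (W4,J4), (W5,J2)}
All 4 vertices on the smaller side are matched.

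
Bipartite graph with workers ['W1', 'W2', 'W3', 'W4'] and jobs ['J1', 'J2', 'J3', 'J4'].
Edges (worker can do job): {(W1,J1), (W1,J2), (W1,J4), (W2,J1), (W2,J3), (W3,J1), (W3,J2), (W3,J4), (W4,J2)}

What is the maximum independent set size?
Maximum independent set = 4

By König's theorem:
- Min vertex cover = Max matching = 4
- Max independent set = Total vertices - Min vertex cover
- Max independent set = 8 - 4 = 4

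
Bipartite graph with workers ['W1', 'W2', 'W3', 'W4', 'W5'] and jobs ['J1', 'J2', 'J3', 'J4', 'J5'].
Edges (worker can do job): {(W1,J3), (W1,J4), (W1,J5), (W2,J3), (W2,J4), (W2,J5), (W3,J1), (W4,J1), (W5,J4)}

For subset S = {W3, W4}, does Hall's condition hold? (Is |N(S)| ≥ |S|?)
No: |N(S)| = 1, |S| = 2

Subset S = {W3, W4}
Neighbors N(S) = {J1}

|N(S)| = 1, |S| = 2
Hall's condition: |N(S)| ≥ |S| is NOT satisfied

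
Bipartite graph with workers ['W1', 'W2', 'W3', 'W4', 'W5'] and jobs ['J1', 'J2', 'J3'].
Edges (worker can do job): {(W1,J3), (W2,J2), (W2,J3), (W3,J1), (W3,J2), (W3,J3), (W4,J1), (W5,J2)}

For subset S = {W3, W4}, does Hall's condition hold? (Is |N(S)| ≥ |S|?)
Yes: |N(S)| = 3, |S| = 2

Subset S = {W3, W4}
Neighbors N(S) = {J1, J2, J3}

|N(S)| = 3, |S| = 2
Hall's condition: |N(S)| ≥ |S| is satisfied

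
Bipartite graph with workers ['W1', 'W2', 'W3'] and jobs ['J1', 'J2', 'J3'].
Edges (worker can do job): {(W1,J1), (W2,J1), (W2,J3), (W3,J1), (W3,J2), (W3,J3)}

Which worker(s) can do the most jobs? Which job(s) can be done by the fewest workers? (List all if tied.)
Most versatile: W3 (3 jobs); Least covered: J2 (1 workers)

Worker degrees (jobs they can do): W1:1, W2:2, W3:3
Job degrees (workers who can do it): J1:3, J2:1, J3:2

Maximum worker degree is 3, achieved by: W3
Minimum job degree is 1, achieved by: J2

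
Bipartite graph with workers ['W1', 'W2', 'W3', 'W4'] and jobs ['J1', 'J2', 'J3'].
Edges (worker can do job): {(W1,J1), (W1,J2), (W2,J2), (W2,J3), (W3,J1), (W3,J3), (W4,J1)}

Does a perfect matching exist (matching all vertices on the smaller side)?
Yes, perfect matching exists (size 3)

Perfect matching: {(W1,J2), (W3,J3), (W4,J1)}
All 3 vertices on the smaller side are matched.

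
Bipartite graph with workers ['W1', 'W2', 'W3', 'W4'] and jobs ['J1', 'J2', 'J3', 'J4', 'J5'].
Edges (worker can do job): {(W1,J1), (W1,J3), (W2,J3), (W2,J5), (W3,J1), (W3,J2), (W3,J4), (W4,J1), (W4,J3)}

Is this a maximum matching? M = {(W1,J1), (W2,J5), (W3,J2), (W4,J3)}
Yes, size 4 is maximum

Proposed matching has size 4.
Maximum matching size for this graph: 4.

This is a maximum matching.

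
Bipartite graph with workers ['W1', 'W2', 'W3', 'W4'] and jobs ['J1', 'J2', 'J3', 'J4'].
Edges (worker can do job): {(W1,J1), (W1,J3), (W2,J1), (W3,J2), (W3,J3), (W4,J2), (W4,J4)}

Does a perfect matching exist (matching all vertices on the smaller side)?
Yes, perfect matching exists (size 4)

Perfect matching: {(W1,J3), (W2,J1), (W3,J2), (W4,J4)}
All 4 vertices on the smaller side are matched.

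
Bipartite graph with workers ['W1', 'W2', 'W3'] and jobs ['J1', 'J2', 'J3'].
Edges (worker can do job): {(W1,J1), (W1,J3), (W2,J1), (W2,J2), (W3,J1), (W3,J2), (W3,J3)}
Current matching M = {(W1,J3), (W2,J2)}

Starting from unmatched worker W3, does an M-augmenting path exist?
Yes: W3 → J1

An M-augmenting path alternates non-matching / matching edges, starting and ending at unmatched vertices.
Path: W3 → J1
(J1 is unmatched in M, so the path is augmenting.)
Flipping edges along this path would increase |M| from 2 to 3.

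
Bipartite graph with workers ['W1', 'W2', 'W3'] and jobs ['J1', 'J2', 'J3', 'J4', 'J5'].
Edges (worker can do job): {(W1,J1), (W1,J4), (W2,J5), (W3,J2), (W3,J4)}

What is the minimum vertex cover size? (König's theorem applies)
Minimum vertex cover size = 3

By König's theorem: in bipartite graphs,
min vertex cover = max matching = 3

Maximum matching has size 3, so minimum vertex cover also has size 3.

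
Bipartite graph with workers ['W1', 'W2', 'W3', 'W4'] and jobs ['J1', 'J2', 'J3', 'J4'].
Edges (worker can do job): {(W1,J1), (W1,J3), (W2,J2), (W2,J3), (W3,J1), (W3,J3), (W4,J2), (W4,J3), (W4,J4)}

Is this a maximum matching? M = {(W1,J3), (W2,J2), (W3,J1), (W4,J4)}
Yes, size 4 is maximum

Proposed matching has size 4.
Maximum matching size for this graph: 4.

This is a maximum matching.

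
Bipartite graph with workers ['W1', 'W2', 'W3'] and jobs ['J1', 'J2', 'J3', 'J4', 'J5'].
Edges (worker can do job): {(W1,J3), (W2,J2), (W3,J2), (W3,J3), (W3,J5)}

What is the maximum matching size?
Maximum matching size = 3

Maximum matching: {(W1,J3), (W2,J2), (W3,J5)}
Size: 3

This assigns 3 workers to 3 distinct jobs.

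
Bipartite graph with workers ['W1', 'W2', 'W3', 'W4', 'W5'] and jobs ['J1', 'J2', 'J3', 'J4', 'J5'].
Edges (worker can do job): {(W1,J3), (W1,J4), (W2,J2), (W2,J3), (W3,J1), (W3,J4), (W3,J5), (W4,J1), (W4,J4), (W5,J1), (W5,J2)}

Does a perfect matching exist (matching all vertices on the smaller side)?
Yes, perfect matching exists (size 5)

Perfect matching: {(W1,J3), (W2,J2), (W3,J5), (W4,J4), (W5,J1)}
All 5 vertices on the smaller side are matched.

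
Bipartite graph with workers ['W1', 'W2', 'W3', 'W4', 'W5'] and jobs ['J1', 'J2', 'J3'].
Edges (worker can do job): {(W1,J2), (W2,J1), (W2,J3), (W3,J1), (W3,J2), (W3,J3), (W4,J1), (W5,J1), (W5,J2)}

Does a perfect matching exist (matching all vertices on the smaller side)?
Yes, perfect matching exists (size 3)

Perfect matching: {(W2,J3), (W3,J2), (W5,J1)}
All 3 vertices on the smaller side are matched.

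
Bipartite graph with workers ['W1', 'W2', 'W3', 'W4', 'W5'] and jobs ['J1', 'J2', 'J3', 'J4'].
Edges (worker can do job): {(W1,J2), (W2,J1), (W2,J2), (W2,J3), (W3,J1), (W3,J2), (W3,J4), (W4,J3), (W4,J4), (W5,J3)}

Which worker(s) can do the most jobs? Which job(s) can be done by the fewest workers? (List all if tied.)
Most versatile: W2, W3 (3 jobs); Least covered: J1, J4 (2 workers)

Worker degrees (jobs they can do): W1:1, W2:3, W3:3, W4:2, W5:1
Job degrees (workers who can do it): J1:2, J2:3, J3:3, J4:2

Maximum worker degree is 3, achieved by: W2, W3
Minimum job degree is 2, achieved by: J1, J4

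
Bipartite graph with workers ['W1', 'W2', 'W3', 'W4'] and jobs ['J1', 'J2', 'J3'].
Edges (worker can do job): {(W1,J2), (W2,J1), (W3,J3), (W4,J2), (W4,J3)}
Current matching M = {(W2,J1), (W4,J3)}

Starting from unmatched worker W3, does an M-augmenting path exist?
Yes: W3 → J3 → W4 → J2

An M-augmenting path alternates non-matching / matching edges, starting and ending at unmatched vertices.
Path: W3 → J3 → W4 → J2
(J2 is unmatched in M, so the path is augmenting.)
Flipping edges along this path would increase |M| from 2 to 3.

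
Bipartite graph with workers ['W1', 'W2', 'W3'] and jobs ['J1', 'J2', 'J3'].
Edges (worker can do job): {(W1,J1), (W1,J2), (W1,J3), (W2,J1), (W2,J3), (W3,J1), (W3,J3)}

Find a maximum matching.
Matching: {(W1,J2), (W2,J1), (W3,J3)}

Maximum matching (size 3):
  W1 → J2
  W2 → J1
  W3 → J3

Each worker is assigned to at most one job, and each job to at most one worker.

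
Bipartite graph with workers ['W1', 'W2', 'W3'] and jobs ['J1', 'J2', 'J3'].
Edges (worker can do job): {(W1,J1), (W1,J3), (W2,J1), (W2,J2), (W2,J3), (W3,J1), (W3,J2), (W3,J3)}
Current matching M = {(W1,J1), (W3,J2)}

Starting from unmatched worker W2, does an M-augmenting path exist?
Yes: W2 → J2 → W3 → J3

An M-augmenting path alternates non-matching / matching edges, starting and ending at unmatched vertices.
Path: W2 → J2 → W3 → J3
(J3 is unmatched in M, so the path is augmenting.)
Flipping edges along this path would increase |M| from 2 to 3.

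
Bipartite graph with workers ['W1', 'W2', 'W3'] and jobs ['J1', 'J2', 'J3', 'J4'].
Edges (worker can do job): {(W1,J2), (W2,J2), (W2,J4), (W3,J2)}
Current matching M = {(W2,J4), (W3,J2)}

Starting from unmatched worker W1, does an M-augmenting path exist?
No augmenting path from W1

Alternating search from W1 reaches jobs: {J2}.
Every reachable job is already matched in M, and following those matched edges back to workers exposes no further unvisited jobs.
No M-augmenting path from W1 exists.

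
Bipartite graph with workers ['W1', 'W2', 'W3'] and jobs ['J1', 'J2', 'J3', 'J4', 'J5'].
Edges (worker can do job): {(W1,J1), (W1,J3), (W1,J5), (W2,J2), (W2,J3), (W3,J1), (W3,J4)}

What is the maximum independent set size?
Maximum independent set = 5

By König's theorem:
- Min vertex cover = Max matching = 3
- Max independent set = Total vertices - Min vertex cover
- Max independent set = 8 - 3 = 5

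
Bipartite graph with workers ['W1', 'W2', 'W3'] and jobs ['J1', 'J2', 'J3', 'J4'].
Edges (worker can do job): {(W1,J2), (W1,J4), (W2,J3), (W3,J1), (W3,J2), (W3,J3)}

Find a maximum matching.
Matching: {(W1,J4), (W2,J3), (W3,J1)}

Maximum matching (size 3):
  W1 → J4
  W2 → J3
  W3 → J1

Each worker is assigned to at most one job, and each job to at most one worker.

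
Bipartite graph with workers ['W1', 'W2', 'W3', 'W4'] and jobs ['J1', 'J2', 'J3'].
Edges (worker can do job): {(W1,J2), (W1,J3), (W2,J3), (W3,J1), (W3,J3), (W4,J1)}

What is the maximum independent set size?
Maximum independent set = 4

By König's theorem:
- Min vertex cover = Max matching = 3
- Max independent set = Total vertices - Min vertex cover
- Max independent set = 7 - 3 = 4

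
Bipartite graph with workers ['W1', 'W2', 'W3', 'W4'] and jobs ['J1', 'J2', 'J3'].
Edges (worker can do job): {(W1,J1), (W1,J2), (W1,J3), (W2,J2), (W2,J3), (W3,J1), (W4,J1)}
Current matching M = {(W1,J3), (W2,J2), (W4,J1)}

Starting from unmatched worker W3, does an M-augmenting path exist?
No augmenting path from W3

Alternating search from W3 reaches jobs: {J1}.
Every reachable job is already matched in M, and following those matched edges back to workers exposes no further unvisited jobs.
No M-augmenting path from W3 exists.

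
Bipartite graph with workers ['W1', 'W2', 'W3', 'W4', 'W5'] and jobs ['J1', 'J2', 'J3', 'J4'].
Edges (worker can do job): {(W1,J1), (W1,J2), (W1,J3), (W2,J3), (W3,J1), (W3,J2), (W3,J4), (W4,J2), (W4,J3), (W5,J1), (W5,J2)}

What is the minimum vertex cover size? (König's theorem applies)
Minimum vertex cover size = 4

By König's theorem: in bipartite graphs,
min vertex cover = max matching = 4

Maximum matching has size 4, so minimum vertex cover also has size 4.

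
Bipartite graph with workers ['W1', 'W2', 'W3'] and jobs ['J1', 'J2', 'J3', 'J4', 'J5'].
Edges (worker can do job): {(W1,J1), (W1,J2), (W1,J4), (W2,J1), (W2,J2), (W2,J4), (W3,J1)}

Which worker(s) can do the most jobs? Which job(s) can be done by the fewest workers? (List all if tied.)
Most versatile: W1, W2 (3 jobs); Least covered: J3, J5 (0 workers)

Worker degrees (jobs they can do): W1:3, W2:3, W3:1
Job degrees (workers who can do it): J1:3, J2:2, J3:0, J4:2, J5:0

Maximum worker degree is 3, achieved by: W1, W2
Minimum job degree is 0, achieved by: J3, J5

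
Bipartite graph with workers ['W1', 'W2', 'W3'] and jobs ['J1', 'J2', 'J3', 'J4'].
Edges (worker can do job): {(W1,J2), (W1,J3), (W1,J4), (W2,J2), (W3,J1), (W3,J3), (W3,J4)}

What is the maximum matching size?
Maximum matching size = 3

Maximum matching: {(W1,J3), (W2,J2), (W3,J4)}
Size: 3

This assigns 3 workers to 3 distinct jobs.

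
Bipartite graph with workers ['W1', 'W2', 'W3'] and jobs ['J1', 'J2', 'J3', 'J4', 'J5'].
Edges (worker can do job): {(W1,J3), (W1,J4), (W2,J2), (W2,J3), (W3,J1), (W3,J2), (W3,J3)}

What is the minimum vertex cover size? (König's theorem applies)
Minimum vertex cover size = 3

By König's theorem: in bipartite graphs,
min vertex cover = max matching = 3

Maximum matching has size 3, so minimum vertex cover also has size 3.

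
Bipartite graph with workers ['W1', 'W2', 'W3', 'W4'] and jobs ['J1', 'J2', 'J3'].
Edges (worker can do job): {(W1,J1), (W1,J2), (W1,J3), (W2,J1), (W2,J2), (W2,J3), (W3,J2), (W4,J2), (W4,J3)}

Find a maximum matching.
Matching: {(W1,J1), (W3,J2), (W4,J3)}

Maximum matching (size 3):
  W1 → J1
  W3 → J2
  W4 → J3

Each worker is assigned to at most one job, and each job to at most one worker.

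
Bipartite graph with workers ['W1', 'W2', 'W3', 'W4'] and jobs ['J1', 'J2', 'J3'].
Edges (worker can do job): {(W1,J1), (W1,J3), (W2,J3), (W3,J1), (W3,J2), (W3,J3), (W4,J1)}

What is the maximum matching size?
Maximum matching size = 3

Maximum matching: {(W1,J3), (W3,J2), (W4,J1)}
Size: 3

This assigns 3 workers to 3 distinct jobs.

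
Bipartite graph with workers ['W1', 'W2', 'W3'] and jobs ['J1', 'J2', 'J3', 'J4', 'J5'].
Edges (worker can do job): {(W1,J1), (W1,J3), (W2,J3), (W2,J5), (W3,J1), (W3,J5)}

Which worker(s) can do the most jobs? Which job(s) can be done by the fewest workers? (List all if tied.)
Most versatile: W1, W2, W3 (2 jobs); Least covered: J2, J4 (0 workers)

Worker degrees (jobs they can do): W1:2, W2:2, W3:2
Job degrees (workers who can do it): J1:2, J2:0, J3:2, J4:0, J5:2

Maximum worker degree is 2, achieved by: W1, W2, W3
Minimum job degree is 0, achieved by: J2, J4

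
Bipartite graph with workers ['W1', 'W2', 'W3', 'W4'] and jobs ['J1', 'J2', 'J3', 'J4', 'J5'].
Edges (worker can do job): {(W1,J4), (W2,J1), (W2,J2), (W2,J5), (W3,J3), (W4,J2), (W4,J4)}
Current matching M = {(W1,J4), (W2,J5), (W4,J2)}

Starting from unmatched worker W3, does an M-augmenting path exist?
Yes: W3 → J3

An M-augmenting path alternates non-matching / matching edges, starting and ending at unmatched vertices.
Path: W3 → J3
(J3 is unmatched in M, so the path is augmenting.)
Flipping edges along this path would increase |M| from 3 to 4.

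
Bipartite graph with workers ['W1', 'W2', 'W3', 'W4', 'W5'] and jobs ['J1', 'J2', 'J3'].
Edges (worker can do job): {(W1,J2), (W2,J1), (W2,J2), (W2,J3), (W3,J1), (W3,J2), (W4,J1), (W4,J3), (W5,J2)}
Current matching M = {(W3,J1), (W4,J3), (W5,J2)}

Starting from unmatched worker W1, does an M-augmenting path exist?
No augmenting path from W1

Alternating search from W1 reaches jobs: {J2}.
Every reachable job is already matched in M, and following those matched edges back to workers exposes no further unvisited jobs.
No M-augmenting path from W1 exists.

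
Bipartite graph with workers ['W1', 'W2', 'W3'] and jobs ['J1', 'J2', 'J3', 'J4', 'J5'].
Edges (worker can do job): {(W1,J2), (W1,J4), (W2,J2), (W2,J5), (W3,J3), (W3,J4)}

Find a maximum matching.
Matching: {(W1,J2), (W2,J5), (W3,J4)}

Maximum matching (size 3):
  W1 → J2
  W2 → J5
  W3 → J4

Each worker is assigned to at most one job, and each job to at most one worker.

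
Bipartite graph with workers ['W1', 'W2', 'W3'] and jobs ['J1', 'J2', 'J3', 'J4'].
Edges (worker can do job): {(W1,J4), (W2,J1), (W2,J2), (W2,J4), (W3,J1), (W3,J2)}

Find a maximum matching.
Matching: {(W1,J4), (W2,J2), (W3,J1)}

Maximum matching (size 3):
  W1 → J4
  W2 → J2
  W3 → J1

Each worker is assigned to at most one job, and each job to at most one worker.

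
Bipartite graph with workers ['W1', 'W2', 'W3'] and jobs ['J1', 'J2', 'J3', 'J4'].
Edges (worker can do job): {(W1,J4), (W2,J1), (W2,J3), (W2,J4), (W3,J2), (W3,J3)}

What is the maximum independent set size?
Maximum independent set = 4

By König's theorem:
- Min vertex cover = Max matching = 3
- Max independent set = Total vertices - Min vertex cover
- Max independent set = 7 - 3 = 4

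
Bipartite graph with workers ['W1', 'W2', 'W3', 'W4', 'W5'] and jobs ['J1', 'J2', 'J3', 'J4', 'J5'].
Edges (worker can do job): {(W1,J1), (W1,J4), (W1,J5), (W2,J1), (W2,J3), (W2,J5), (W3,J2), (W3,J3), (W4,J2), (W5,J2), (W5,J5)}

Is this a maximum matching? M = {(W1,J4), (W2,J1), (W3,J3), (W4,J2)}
No, size 4 is not maximum

Proposed matching has size 4.
Maximum matching size for this graph: 5.

This is NOT maximum - can be improved to size 5.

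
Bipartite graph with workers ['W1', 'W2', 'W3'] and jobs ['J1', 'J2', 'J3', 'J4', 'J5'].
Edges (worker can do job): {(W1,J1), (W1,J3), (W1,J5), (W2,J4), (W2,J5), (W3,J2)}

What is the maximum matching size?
Maximum matching size = 3

Maximum matching: {(W1,J1), (W2,J5), (W3,J2)}
Size: 3

This assigns 3 workers to 3 distinct jobs.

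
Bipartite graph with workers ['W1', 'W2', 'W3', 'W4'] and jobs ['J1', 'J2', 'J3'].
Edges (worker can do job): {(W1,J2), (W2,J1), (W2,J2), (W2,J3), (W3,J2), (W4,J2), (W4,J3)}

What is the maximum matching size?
Maximum matching size = 3

Maximum matching: {(W2,J1), (W3,J2), (W4,J3)}
Size: 3

This assigns 3 workers to 3 distinct jobs.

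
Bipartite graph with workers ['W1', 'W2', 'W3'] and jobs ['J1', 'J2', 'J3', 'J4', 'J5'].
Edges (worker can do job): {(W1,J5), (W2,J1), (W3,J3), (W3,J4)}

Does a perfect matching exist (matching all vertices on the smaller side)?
Yes, perfect matching exists (size 3)

Perfect matching: {(W1,J5), (W2,J1), (W3,J3)}
All 3 vertices on the smaller side are matched.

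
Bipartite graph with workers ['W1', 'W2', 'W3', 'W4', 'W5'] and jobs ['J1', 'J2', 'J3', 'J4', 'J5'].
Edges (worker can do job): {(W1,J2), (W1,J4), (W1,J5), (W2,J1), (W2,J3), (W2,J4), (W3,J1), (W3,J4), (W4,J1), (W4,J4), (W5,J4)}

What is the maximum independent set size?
Maximum independent set = 6

By König's theorem:
- Min vertex cover = Max matching = 4
- Max independent set = Total vertices - Min vertex cover
- Max independent set = 10 - 4 = 6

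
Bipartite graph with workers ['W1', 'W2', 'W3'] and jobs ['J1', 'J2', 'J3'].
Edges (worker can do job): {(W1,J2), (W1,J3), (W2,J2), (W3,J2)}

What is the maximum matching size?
Maximum matching size = 2

Maximum matching: {(W1,J3), (W3,J2)}
Size: 2

This assigns 2 workers to 2 distinct jobs.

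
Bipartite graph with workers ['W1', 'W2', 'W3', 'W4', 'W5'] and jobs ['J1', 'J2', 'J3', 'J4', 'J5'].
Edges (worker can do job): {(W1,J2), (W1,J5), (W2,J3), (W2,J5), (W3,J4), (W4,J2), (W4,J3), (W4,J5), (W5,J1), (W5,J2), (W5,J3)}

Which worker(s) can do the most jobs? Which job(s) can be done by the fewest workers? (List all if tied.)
Most versatile: W4, W5 (3 jobs); Least covered: J1, J4 (1 workers)

Worker degrees (jobs they can do): W1:2, W2:2, W3:1, W4:3, W5:3
Job degrees (workers who can do it): J1:1, J2:3, J3:3, J4:1, J5:3

Maximum worker degree is 3, achieved by: W4, W5
Minimum job degree is 1, achieved by: J1, J4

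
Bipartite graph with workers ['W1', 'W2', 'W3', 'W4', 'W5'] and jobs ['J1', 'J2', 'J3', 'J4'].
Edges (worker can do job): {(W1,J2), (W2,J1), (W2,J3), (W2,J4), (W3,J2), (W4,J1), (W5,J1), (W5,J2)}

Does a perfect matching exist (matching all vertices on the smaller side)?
No, maximum matching has size 3 < 4

Maximum matching has size 3, need 4 for perfect matching.
Unmatched workers: ['W4', 'W1']
Unmatched jobs: ['J4']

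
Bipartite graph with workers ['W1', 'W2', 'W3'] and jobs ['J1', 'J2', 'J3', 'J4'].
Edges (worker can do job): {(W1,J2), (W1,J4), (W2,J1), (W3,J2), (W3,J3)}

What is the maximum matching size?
Maximum matching size = 3

Maximum matching: {(W1,J4), (W2,J1), (W3,J2)}
Size: 3

This assigns 3 workers to 3 distinct jobs.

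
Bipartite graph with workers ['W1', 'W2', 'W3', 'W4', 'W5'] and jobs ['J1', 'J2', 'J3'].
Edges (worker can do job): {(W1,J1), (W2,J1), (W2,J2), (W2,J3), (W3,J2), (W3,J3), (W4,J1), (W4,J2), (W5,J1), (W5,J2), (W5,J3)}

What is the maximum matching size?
Maximum matching size = 3

Maximum matching: {(W3,J3), (W4,J2), (W5,J1)}
Size: 3

This assigns 3 workers to 3 distinct jobs.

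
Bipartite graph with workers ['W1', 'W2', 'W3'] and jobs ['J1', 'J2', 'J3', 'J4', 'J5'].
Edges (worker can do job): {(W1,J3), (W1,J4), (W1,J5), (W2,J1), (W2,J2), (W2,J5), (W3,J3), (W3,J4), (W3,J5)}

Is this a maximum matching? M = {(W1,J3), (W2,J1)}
No, size 2 is not maximum

Proposed matching has size 2.
Maximum matching size for this graph: 3.

This is NOT maximum - can be improved to size 3.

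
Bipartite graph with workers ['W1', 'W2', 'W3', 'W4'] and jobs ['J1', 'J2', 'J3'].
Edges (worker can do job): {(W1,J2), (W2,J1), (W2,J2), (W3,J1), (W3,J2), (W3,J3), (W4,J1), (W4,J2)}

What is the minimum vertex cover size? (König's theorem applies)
Minimum vertex cover size = 3

By König's theorem: in bipartite graphs,
min vertex cover = max matching = 3

Maximum matching has size 3, so minimum vertex cover also has size 3.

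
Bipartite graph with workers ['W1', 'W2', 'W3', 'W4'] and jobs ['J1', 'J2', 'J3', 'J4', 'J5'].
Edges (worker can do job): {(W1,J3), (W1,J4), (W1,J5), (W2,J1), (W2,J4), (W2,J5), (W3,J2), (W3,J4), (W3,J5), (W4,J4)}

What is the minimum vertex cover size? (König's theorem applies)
Minimum vertex cover size = 4

By König's theorem: in bipartite graphs,
min vertex cover = max matching = 4

Maximum matching has size 4, so minimum vertex cover also has size 4.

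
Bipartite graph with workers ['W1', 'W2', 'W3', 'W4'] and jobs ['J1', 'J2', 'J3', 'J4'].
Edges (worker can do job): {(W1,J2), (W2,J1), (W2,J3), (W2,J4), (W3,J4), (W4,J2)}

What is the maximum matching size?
Maximum matching size = 3

Maximum matching: {(W2,J3), (W3,J4), (W4,J2)}
Size: 3

This assigns 3 workers to 3 distinct jobs.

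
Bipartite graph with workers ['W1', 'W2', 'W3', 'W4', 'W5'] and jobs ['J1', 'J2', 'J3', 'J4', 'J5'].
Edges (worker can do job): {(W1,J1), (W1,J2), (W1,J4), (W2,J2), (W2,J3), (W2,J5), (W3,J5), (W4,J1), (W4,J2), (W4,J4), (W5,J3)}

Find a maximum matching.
Matching: {(W1,J1), (W2,J2), (W3,J5), (W4,J4), (W5,J3)}

Maximum matching (size 5):
  W1 → J1
  W2 → J2
  W3 → J5
  W4 → J4
  W5 → J3

Each worker is assigned to at most one job, and each job to at most one worker.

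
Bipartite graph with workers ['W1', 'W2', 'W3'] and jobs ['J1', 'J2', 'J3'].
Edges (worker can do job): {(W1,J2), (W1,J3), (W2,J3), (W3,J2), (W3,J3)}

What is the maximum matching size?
Maximum matching size = 2

Maximum matching: {(W1,J3), (W3,J2)}
Size: 2

This assigns 2 workers to 2 distinct jobs.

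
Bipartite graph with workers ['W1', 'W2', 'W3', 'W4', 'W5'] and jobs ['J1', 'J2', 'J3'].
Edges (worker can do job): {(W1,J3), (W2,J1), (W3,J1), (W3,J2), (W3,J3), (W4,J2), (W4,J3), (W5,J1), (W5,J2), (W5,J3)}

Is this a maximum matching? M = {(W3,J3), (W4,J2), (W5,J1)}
Yes, size 3 is maximum

Proposed matching has size 3.
Maximum matching size for this graph: 3.

This is a maximum matching.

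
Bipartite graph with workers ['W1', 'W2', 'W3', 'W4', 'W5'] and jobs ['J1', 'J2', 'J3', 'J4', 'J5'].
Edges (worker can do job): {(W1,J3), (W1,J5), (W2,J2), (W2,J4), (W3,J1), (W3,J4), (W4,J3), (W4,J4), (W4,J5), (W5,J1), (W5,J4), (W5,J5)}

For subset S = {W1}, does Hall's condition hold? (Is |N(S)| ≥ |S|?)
Yes: |N(S)| = 2, |S| = 1

Subset S = {W1}
Neighbors N(S) = {J3, J5}

|N(S)| = 2, |S| = 1
Hall's condition: |N(S)| ≥ |S| is satisfied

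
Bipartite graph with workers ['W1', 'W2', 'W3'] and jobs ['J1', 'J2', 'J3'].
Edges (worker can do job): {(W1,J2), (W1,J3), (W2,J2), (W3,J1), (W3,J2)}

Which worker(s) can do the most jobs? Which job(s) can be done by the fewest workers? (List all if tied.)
Most versatile: W1, W3 (2 jobs); Least covered: J1, J3 (1 workers)

Worker degrees (jobs they can do): W1:2, W2:1, W3:2
Job degrees (workers who can do it): J1:1, J2:3, J3:1

Maximum worker degree is 2, achieved by: W1, W3
Minimum job degree is 1, achieved by: J1, J3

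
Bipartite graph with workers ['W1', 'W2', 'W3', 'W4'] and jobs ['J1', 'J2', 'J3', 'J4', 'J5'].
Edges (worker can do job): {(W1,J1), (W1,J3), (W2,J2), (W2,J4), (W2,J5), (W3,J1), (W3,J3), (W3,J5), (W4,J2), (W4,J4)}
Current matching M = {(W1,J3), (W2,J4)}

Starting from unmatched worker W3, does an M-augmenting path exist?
Yes: W3 → J5

An M-augmenting path alternates non-matching / matching edges, starting and ending at unmatched vertices.
Path: W3 → J5
(J5 is unmatched in M, so the path is augmenting.)
Flipping edges along this path would increase |M| from 2 to 3.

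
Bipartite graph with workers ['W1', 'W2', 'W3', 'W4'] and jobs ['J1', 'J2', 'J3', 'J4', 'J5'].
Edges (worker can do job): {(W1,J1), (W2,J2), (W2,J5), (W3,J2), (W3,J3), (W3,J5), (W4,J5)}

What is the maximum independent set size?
Maximum independent set = 5

By König's theorem:
- Min vertex cover = Max matching = 4
- Max independent set = Total vertices - Min vertex cover
- Max independent set = 9 - 4 = 5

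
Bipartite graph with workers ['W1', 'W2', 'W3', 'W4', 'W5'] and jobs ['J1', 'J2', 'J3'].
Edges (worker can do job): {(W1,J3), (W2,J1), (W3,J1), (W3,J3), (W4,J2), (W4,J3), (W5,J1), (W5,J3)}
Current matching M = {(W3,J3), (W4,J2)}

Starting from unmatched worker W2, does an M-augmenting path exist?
Yes: W2 → J1

An M-augmenting path alternates non-matching / matching edges, starting and ending at unmatched vertices.
Path: W2 → J1
(J1 is unmatched in M, so the path is augmenting.)
Flipping edges along this path would increase |M| from 2 to 3.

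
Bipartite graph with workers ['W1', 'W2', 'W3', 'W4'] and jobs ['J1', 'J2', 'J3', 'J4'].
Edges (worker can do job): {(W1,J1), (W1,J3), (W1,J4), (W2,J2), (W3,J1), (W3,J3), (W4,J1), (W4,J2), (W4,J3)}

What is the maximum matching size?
Maximum matching size = 4

Maximum matching: {(W1,J4), (W2,J2), (W3,J3), (W4,J1)}
Size: 4

This assigns 4 workers to 4 distinct jobs.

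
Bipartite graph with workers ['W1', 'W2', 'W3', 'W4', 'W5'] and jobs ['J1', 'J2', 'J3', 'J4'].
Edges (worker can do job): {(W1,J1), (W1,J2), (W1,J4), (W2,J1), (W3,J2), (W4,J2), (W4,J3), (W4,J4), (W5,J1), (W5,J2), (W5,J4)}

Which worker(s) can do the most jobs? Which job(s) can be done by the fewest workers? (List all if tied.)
Most versatile: W1, W4, W5 (3 jobs); Least covered: J3 (1 workers)

Worker degrees (jobs they can do): W1:3, W2:1, W3:1, W4:3, W5:3
Job degrees (workers who can do it): J1:3, J2:4, J3:1, J4:3

Maximum worker degree is 3, achieved by: W1, W4, W5
Minimum job degree is 1, achieved by: J3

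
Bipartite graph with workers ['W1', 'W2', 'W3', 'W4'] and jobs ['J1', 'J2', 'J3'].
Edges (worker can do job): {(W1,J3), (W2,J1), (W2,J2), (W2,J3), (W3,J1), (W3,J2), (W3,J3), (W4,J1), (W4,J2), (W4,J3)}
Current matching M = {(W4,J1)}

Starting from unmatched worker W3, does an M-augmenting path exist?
Yes: W3 → J1 → W4 → J2

An M-augmenting path alternates non-matching / matching edges, starting and ending at unmatched vertices.
Path: W3 → J1 → W4 → J2
(J2 is unmatched in M, so the path is augmenting.)
Flipping edges along this path would increase |M| from 1 to 2.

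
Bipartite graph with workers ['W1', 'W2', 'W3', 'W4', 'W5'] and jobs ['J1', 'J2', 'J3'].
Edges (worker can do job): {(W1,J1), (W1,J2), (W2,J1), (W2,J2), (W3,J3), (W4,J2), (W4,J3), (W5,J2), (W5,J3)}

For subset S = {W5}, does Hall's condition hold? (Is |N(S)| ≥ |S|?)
Yes: |N(S)| = 2, |S| = 1

Subset S = {W5}
Neighbors N(S) = {J2, J3}

|N(S)| = 2, |S| = 1
Hall's condition: |N(S)| ≥ |S| is satisfied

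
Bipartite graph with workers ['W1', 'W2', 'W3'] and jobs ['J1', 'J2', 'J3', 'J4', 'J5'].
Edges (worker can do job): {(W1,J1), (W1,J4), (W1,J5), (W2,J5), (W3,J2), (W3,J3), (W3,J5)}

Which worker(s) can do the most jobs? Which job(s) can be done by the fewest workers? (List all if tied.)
Most versatile: W1, W3 (3 jobs); Least covered: J1, J2, J3, J4 (1 workers)

Worker degrees (jobs they can do): W1:3, W2:1, W3:3
Job degrees (workers who can do it): J1:1, J2:1, J3:1, J4:1, J5:3

Maximum worker degree is 3, achieved by: W1, W3
Minimum job degree is 1, achieved by: J1, J2, J3, J4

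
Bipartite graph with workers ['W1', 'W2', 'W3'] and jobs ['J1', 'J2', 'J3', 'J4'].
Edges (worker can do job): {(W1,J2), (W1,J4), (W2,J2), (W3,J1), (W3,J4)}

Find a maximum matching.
Matching: {(W1,J4), (W2,J2), (W3,J1)}

Maximum matching (size 3):
  W1 → J4
  W2 → J2
  W3 → J1

Each worker is assigned to at most one job, and each job to at most one worker.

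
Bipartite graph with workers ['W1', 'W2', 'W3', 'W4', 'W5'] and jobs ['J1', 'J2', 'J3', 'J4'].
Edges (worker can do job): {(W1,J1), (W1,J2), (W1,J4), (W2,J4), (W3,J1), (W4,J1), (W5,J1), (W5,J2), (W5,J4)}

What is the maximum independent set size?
Maximum independent set = 6

By König's theorem:
- Min vertex cover = Max matching = 3
- Max independent set = Total vertices - Min vertex cover
- Max independent set = 9 - 3 = 6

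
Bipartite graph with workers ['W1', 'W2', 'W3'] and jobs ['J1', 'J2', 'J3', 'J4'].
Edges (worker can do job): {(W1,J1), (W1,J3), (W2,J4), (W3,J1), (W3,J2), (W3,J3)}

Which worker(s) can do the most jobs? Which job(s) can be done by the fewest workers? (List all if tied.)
Most versatile: W3 (3 jobs); Least covered: J2, J4 (1 workers)

Worker degrees (jobs they can do): W1:2, W2:1, W3:3
Job degrees (workers who can do it): J1:2, J2:1, J3:2, J4:1

Maximum worker degree is 3, achieved by: W3
Minimum job degree is 1, achieved by: J2, J4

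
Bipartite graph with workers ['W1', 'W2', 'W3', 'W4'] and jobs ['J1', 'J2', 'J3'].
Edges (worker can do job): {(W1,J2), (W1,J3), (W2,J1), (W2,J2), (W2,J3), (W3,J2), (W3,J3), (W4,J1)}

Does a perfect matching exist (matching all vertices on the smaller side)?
Yes, perfect matching exists (size 3)

Perfect matching: {(W1,J3), (W3,J2), (W4,J1)}
All 3 vertices on the smaller side are matched.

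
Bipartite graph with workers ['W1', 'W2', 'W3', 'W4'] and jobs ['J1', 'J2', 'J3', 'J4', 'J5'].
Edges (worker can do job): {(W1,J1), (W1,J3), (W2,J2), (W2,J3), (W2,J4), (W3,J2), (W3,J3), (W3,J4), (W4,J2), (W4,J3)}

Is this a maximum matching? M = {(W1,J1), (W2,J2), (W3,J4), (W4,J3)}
Yes, size 4 is maximum

Proposed matching has size 4.
Maximum matching size for this graph: 4.

This is a maximum matching.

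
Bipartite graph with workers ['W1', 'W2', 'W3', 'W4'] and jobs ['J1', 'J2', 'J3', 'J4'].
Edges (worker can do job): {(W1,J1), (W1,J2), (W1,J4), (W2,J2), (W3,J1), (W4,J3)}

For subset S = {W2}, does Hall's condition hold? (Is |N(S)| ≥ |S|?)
Yes: |N(S)| = 1, |S| = 1

Subset S = {W2}
Neighbors N(S) = {J2}

|N(S)| = 1, |S| = 1
Hall's condition: |N(S)| ≥ |S| is satisfied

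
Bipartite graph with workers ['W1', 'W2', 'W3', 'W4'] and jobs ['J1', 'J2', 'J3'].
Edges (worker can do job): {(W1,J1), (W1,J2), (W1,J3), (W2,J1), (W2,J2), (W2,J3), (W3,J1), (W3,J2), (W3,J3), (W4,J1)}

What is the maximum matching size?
Maximum matching size = 3

Maximum matching: {(W1,J2), (W3,J3), (W4,J1)}
Size: 3

This assigns 3 workers to 3 distinct jobs.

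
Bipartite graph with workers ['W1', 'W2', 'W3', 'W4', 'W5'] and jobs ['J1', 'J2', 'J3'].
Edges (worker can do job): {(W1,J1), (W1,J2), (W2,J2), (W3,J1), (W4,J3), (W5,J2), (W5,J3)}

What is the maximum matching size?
Maximum matching size = 3

Maximum matching: {(W1,J2), (W3,J1), (W5,J3)}
Size: 3

This assigns 3 workers to 3 distinct jobs.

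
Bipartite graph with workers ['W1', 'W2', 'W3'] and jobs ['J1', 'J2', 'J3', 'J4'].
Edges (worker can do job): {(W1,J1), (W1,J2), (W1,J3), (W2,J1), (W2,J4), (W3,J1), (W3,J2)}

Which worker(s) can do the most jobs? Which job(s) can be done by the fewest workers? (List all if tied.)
Most versatile: W1 (3 jobs); Least covered: J3, J4 (1 workers)

Worker degrees (jobs they can do): W1:3, W2:2, W3:2
Job degrees (workers who can do it): J1:3, J2:2, J3:1, J4:1

Maximum worker degree is 3, achieved by: W1
Minimum job degree is 1, achieved by: J3, J4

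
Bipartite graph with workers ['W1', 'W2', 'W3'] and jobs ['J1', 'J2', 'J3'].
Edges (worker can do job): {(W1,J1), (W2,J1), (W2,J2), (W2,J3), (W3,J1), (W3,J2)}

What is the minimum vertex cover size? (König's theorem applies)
Minimum vertex cover size = 3

By König's theorem: in bipartite graphs,
min vertex cover = max matching = 3

Maximum matching has size 3, so minimum vertex cover also has size 3.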